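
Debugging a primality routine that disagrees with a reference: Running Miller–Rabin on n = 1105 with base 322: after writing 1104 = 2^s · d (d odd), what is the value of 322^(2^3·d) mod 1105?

n − 1 = 1104 = 2^4 · 69, so s = 4 and d = 69.
x_0 = 322^69 mod 1105 = 662.
x_1 = 662^2 mod 1105 = 664.
x_2 = 664^2 mod 1105 = 1.
x_3 = 1^2 mod 1105 = 1.

1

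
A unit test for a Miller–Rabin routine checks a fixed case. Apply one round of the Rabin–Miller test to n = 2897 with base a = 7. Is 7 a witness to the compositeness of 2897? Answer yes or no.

no

n − 1 = 2896 = 2^4 · 181, so s = 4 and d = 181.
x_0 = 7^181 mod 2897 = 381.
x_0 is neither 1 nor 2896, so continue squaring.
x_1 = 381^2 mod 2897 = 311.
x_2 = 311^2 mod 2897 = 1120.
x_3 = 1120^2 mod 2897 = 2896.
x_3 ≡ −1, so 7 is not a witness.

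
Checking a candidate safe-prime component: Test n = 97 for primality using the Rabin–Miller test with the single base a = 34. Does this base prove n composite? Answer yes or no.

n − 1 = 96 = 2^5 · 3, so s = 5 and d = 3.
x_0 = 34^3 mod 97 = 19.
x_0 is neither 1 nor 96, so continue squaring.
x_1 = 19^2 mod 97 = 70.
x_2 = 70^2 mod 97 = 50.
x_3 = 50^2 mod 97 = 75.
x_4 = 75^2 mod 97 = 96.
x_4 ≡ −1, so 34 is not a witness.

no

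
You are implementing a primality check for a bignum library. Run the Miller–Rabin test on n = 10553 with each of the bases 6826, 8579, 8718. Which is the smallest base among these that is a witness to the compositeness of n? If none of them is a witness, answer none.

n − 1 = 10552 = 2^3 · 1319, so s = 3 and d = 1319.
Base 6826: x_0 = 6826^1319 mod 10553 = 9465. x_0 is neither 1 nor 10552, so continue squaring. x_1 = 9465^2 mod 10553 = 1808. x_2 = 1808^2 mod 10553 = 7987. Reached i = s−1 = 2 without hitting −1: 6826 is a Miller–Rabin witness and 10553 is composite.
Base 8579: x_0 = 8579^1319 mod 10553 = 7234. x_0 is neither 1 nor 10552, so continue squaring. x_1 = 7234^2 mod 10553 = 8982. x_2 = 8982^2 mod 10553 = 9192. Reached i = s−1 = 2 without hitting −1: 8579 is a Miller–Rabin witness and 10553 is composite.
Base 8718: x_0 = 8718^1319 mod 10553 = 9040. x_0 is neither 1 nor 10552, so continue squaring. x_1 = 9040^2 mod 10553 = 9721. x_2 = 9721^2 mod 10553 = 6279. Reached i = s−1 = 2 without hitting −1: 8718 is a Miller–Rabin witness and 10553 is composite.
The smallest witness among the given bases is 6826.

6826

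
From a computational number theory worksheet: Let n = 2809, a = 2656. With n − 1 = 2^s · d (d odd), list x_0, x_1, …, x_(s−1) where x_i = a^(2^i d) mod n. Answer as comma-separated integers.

n − 1 = 2808 = 2^3 · 351, so s = 3 and d = 351.
x_0 = 2656^351 mod 2809 = 1536.
x_1 = 1536^2 mod 2809 = 2545.
x_2 = 2545^2 mod 2809 = 2280.

1536, 2545, 2280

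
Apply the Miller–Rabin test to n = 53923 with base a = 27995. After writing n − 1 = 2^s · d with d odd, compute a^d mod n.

n − 1 = 53922 = 2^1 · 26961, so s = 1 and d = 26961.
27995^26961 mod 53923 = 53922.

53922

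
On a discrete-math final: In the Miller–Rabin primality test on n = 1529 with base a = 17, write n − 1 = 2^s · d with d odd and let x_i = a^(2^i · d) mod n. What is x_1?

n − 1 = 1528 = 2^3 · 191, so s = 3 and d = 191.
By repeated squaring, 17^191 ≡ 1381 (mod 1529).
x_0 = 1381.
x_1 = 1381^2 mod 1529 = 498.

498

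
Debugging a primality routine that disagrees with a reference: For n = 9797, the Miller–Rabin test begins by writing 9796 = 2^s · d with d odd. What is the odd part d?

2449

Halving: 9796 → 4898 → 2449; 2449 is odd.
So 9796 = 2^2 · 2449.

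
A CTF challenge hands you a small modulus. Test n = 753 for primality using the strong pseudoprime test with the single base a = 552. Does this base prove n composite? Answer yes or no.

yes

n − 1 = 752 = 2^4 · 47, so s = 4 and d = 47.
x_0 = 552^47 mod 753 = 126.
x_0 is neither 1 nor 752, so continue squaring.
x_1 = 126^2 mod 753 = 63.
x_2 = 63^2 mod 753 = 204.
x_3 = 204^2 mod 753 = 201.
Reached i = s−1 = 3 without hitting −1: 552 is a Miller–Rabin witness and 753 is composite.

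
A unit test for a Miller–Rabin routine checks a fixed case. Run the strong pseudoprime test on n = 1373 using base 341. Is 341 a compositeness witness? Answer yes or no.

n − 1 = 1372 = 2^2 · 343, so s = 2 and d = 343.
x_0 = 341^343 mod 1373 = 1372.
x_0 = 1372 ≡ −1, so 341 is not a witness.

no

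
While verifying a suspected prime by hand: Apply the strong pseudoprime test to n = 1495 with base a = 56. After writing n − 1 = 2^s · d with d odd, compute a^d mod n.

n − 1 = 1494 = 2^1 · 747, so s = 1 and d = 747.
56^747 mod 1495 = 766.

766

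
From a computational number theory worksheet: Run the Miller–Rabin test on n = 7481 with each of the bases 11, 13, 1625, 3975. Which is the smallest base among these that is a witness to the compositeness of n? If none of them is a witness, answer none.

n − 1 = 7480 = 2^3 · 935, so s = 3 and d = 935.
Base 11: x_0 = 11^935 mod 7481 = 1408. x_0 is neither 1 nor 7480, so continue squaring. x_1 = 1408^2 mod 7481 = 7480. x_1 ≡ −1, so 11 is not a witness.
Base 13: x_0 = 13^935 mod 7481 = 3762. x_0 is neither 1 nor 7480, so continue squaring. x_1 = 3762^2 mod 7481 = 6073. x_2 = 6073^2 mod 7481 = 7480. x_2 ≡ −1, so 13 is not a witness.
Base 1625: x_0 = 1625^935 mod 7481 = 7133. x_0 is neither 1 nor 7480, so continue squaring. x_1 = 7133^2 mod 7481 = 1408. x_2 = 1408^2 mod 7481 = 7480. x_2 ≡ −1, so 1625 is not a witness.
Base 3975: x_0 = 3975^935 mod 7481 = 1408. x_0 is neither 1 nor 7480, so continue squaring. x_1 = 1408^2 mod 7481 = 7480. x_1 ≡ −1, so 3975 is not a witness.
No listed base is a witness for 7481.

none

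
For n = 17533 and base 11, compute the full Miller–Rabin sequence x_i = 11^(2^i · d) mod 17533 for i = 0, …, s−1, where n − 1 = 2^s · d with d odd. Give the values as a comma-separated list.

n − 1 = 17532 = 2^2 · 4383, so s = 2 and d = 4383.
x_0 = 11^4383 mod 17533 = 14379.
x_1 = 14379^2 mod 17533 = 6505.

14379, 6505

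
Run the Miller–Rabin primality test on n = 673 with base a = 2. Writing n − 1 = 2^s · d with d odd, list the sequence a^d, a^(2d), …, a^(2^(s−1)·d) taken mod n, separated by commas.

84, 326, 615, 672, 1

n − 1 = 672 = 2^5 · 21, so s = 5 and d = 21.
x_0 = 2^21 mod 673 = 84.
x_1 = 84^2 mod 673 = 326.
x_2 = 326^2 mod 673 = 615.
x_3 = 615^2 mod 673 = 672.
x_4 = 672^2 mod 673 = 1.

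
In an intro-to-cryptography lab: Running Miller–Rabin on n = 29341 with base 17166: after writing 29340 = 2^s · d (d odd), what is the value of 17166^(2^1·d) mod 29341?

n − 1 = 29340 = 2^2 · 7335, so s = 2 and d = 7335.
Repeated squaring mod 29341: 17166^1 ≡ 17166, 17166^2 ≡ 29234, 17166^4 ≡ 11449, 17166^8 ≡ 13354, 17166^16 ≡ 24059, 17166^32 ≡ 25574, 17166^64 ≡ 18586, 17166^128 ≡ 7803, 17166^256 ≡ 4234, 17166^512 ≡ 28746, 17166^1024 ≡ 1933, 17166^2048 ≡ 10182, 17166^4096 ≡ 11371.
7335 = 4096 + 2048 + 1024 + 128 + 32 + 4 + 2 + 1, so 17166^7335 ≡ 11371·10182·1933·7803·25574·11449·29234·17166 ≡ 10798 (mod 29341).
x_0 = 10798.
x_1 = 10798^2 mod 29341 = 25011.

25011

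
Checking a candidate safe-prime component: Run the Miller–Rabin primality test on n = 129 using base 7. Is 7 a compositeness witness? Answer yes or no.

n − 1 = 128 = 2^7 · 1, so s = 7 and d = 1.
x_0 = 7^1 mod 129 = 7.
x_0 is neither 1 nor 128, so continue squaring.
x_1 = 7^2 mod 129 = 49.
x_2 = 49^2 mod 129 = 79.
x_3 = 79^2 mod 129 = 49.
x_4 = 49^2 mod 129 = 79.
x_5 = 79^2 mod 129 = 49.
x_6 = 49^2 mod 129 = 79.
Reached i = s−1 = 6 without hitting −1: 7 is a Miller–Rabin witness and 129 is composite.

yes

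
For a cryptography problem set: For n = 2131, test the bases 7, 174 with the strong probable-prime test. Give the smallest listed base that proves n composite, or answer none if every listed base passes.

none

n − 1 = 2130 = 2^1 · 1065, so s = 1 and d = 1065.
Base 7: x_0 = 7^1065 mod 2131 = 1. x_0 = 1, so 7 is not a witness.
Base 174: x_0 = 174^1065 mod 2131 = 2130. x_0 = 2130 ≡ −1, so 174 is not a witness.
No listed base is a witness for 2131.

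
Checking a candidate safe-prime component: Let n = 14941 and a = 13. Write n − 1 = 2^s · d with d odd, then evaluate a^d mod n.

n − 1 = 14940 = 2^2 · 3735, so s = 2 and d = 3735.
13^3735 mod 14941 = 541.

541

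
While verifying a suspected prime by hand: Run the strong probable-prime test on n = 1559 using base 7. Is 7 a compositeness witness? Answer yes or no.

no

n − 1 = 1558 = 2^1 · 779, so s = 1 and d = 779.
Repeated squaring mod 1559: 7^1 ≡ 7, 7^2 ≡ 49, 7^4 ≡ 842, 7^8 ≡ 1178, 7^16 ≡ 174, 7^32 ≡ 655, 7^64 ≡ 300, 7^128 ≡ 1137, 7^256 ≡ 358, 7^512 ≡ 326.
779 = 512 + 256 + 8 + 2 + 1, so 7^779 ≡ 326·358·1178·49·7 ≡ 1 (mod 1559).
x_0 = 7^779 mod 1559 = 1.
x_0 = 1, so 7 is not a witness.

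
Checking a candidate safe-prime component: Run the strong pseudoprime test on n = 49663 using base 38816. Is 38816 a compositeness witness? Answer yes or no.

no

n − 1 = 49662 = 2^1 · 24831, so s = 1 and d = 24831.
x_0 = 38816^24831 mod 49663 = 1.
x_0 = 1, so 38816 is not a witness.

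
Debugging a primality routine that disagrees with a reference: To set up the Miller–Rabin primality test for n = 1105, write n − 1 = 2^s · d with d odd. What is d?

Halving: 1104 → 552 → 276 → 138 → 69; 69 is odd.
So 1104 = 2^4 · 69.

69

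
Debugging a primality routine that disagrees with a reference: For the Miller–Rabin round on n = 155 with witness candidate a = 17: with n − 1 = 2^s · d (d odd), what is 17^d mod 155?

52

n − 1 = 154 = 2^1 · 77, so s = 1 and d = 77.
By repeated squaring, 17^77 ≡ 52 (mod 155).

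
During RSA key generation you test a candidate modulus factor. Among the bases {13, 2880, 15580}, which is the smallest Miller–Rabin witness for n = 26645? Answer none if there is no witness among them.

13

n − 1 = 26644 = 2^2 · 6661, so s = 2 and d = 6661.
Base 13: x_0 = 13^6661 mod 26645 = 18383. x_0 is neither 1 nor 26644, so continue squaring. x_1 = 18383^2 mod 26645 = 22799. Reached i = s−1 = 1 without hitting −1: 13 is a Miller–Rabin witness and 26645 is composite.
Base 2880: x_0 = 2880^6661 mod 26645 = 15005. x_0 is neither 1 nor 26644, so continue squaring. x_1 = 15005^2 mod 26645 = 26420. Reached i = s−1 = 1 without hitting −1: 2880 is a Miller–Rabin witness and 26645 is composite.
Base 15580: x_0 = 15580^6661 mod 26645 = 11430. x_0 is neither 1 nor 26644, so continue squaring. x_1 = 11430^2 mod 26645 = 4465. Reached i = s−1 = 1 without hitting −1: 15580 is a Miller–Rabin witness and 26645 is composite.
The smallest witness among the given bases is 13.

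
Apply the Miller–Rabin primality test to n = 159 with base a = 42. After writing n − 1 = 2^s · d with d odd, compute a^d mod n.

n − 1 = 158 = 2^1 · 79, so s = 1 and d = 79.
42^79 mod 159 = 42.

42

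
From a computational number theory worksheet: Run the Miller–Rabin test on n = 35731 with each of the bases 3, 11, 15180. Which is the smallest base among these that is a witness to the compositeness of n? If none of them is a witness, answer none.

n − 1 = 35730 = 2^1 · 17865, so s = 1 and d = 17865.
Base 3: x_0 = 3^17865 mod 35731 = 35730. x_0 = 35730 ≡ −1, so 3 is not a witness.
Base 11: x_0 = 11^17865 mod 35731 = 35730. x_0 = 35730 ≡ −1, so 11 is not a witness.
Base 15180: x_0 = 15180^17865 mod 35731 = 35730. x_0 = 35730 ≡ −1, so 15180 is not a witness.
No listed base is a witness for 35731.

none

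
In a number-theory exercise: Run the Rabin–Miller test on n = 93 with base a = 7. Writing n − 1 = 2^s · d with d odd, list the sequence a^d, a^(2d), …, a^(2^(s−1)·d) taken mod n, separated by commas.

10, 7

n − 1 = 92 = 2^2 · 23, so s = 2 and d = 23.
x_0 = 7^23 mod 93 = 10.
x_1 = 10^2 mod 93 = 7.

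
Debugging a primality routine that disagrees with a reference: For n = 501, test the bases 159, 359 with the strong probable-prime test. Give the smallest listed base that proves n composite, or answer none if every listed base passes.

159

n − 1 = 500 = 2^2 · 125, so s = 2 and d = 125.
Base 159: x_0 = 159^125 mod 501 = 360. x_0 is neither 1 nor 500, so continue squaring. x_1 = 360^2 mod 501 = 342. Reached i = s−1 = 1 without hitting −1: 159 is a Miller–Rabin witness and 501 is composite.
Base 359: x_0 = 359^125 mod 501 = 329. x_0 is neither 1 nor 500, so continue squaring. x_1 = 329^2 mod 501 = 25. Reached i = s−1 = 1 without hitting −1: 359 is a Miller–Rabin witness and 501 is composite.
The smallest witness among the given bases is 159.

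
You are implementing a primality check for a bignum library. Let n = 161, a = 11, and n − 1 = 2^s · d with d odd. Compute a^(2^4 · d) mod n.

n − 1 = 160 = 2^5 · 5, so s = 5 and d = 5.
x_0 = 11^5 mod 161 = 51.
x_1 = 51^2 mod 161 = 25.
x_2 = 25^2 mod 161 = 142.
x_3 = 142^2 mod 161 = 39.
x_4 = 39^2 mod 161 = 72.

72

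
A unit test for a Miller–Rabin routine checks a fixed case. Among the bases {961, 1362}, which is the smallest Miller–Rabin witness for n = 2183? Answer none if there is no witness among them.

961

n − 1 = 2182 = 2^1 · 1091, so s = 1 and d = 1091.
Base 961: x_0 = 961^1091 mod 2183 = 1923. x_0 ∉ {1, 2182} and s = 1, so 961 is a Miller–Rabin witness and 2183 is composite.
Base 1362: x_0 = 1362^1091 mod 2183 = 62. x_0 ∉ {1, 2182} and s = 1, so 1362 is a Miller–Rabin witness and 2183 is composite.
The smallest witness among the given bases is 961.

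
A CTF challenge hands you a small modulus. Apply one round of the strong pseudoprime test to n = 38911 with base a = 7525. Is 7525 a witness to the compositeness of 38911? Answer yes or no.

yes

n − 1 = 38910 = 2^1 · 19455, so s = 1 and d = 19455.
Repeated squaring mod 38911: 7525^1 ≡ 7525, 7525^2 ≡ 10120, 7525^4 ≡ 648, 7525^8 ≡ 30794, 7525^16 ≡ 9366, 7525^32 ≡ 16562, 7525^64 ≡ 16205, 7525^128 ≡ 30597, 7525^256 ≡ 16660, 7525^512 ≡ 3437, 7525^1024 ≡ 22936, 7525^2048 ≡ 22287, 7525^4096 ≡ 11454, 7525^8192 ≡ 25135, 7525^16384 ≡ 9229.
19455 = 16384 + 2048 + 512 + 256 + 128 + 64 + 32 + 16 + 8 + 4 + 2 + 1, so 7525^19455 ≡ 9229·22287·3437·16660·30597·16205·16562·9366·30794·648·10120·7525 ≡ 624 (mod 38911).
x_0 = 7525^19455 mod 38911 = 624.
x_0 ∉ {1, 38910} and s = 1, so 7525 is a Miller–Rabin witness and 38911 is composite.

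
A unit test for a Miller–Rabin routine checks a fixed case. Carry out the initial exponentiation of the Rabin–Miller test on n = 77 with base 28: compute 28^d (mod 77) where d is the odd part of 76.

n − 1 = 76 = 2^2 · 19, so s = 2 and d = 19.
Repeated squaring mod 77: 28^1 ≡ 28, 28^2 ≡ 14, 28^4 ≡ 42, 28^8 ≡ 70, 28^16 ≡ 49.
19 = 16 + 2 + 1, so 28^19 ≡ 49·14·28 ≡ 35 (mod 77).

35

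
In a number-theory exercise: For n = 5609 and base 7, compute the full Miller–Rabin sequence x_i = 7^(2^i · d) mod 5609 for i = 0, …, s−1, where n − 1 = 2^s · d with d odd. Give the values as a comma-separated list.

3273, 4948, 5028

n − 1 = 5608 = 2^3 · 701, so s = 3 and d = 701.
x_0 = 7^701 mod 5609 = 3273.
x_1 = 3273^2 mod 5609 = 4948.
x_2 = 4948^2 mod 5609 = 5028.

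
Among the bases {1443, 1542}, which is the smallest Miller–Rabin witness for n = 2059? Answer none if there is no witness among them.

none

n − 1 = 2058 = 2^1 · 1029, so s = 1 and d = 1029.
Base 1443: x_0 = 1443^1029 mod 2059 = 2058. x_0 = 2058 ≡ −1, so 1443 is not a witness.
Base 1542: x_0 = 1542^1029 mod 2059 = 2058. x_0 = 2058 ≡ −1, so 1542 is not a witness.
No listed base is a witness for 2059.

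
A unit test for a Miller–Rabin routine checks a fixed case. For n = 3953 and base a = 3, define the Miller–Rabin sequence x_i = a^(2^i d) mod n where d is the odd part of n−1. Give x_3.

2972

n − 1 = 3952 = 2^4 · 247, so s = 4 and d = 247.
x_0 = 3^247 mod 3953 = 3057.
x_1 = 3057^2 mod 3953 = 357.
x_2 = 357^2 mod 3953 = 953.
x_3 = 953^2 mod 3953 = 2972.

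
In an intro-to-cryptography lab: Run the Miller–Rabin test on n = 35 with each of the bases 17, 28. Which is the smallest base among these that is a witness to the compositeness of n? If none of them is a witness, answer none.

n − 1 = 34 = 2^1 · 17, so s = 1 and d = 17.
Base 17: x_0 = 17^17 mod 35 = 12. x_0 ∉ {1, 34} and s = 1, so 17 is a Miller–Rabin witness and 35 is composite.
Base 28: x_0 = 28^17 mod 35 = 28. x_0 ∉ {1, 34} and s = 1, so 28 is a Miller–Rabin witness and 35 is composite.
The smallest witness among the given bases is 17.

17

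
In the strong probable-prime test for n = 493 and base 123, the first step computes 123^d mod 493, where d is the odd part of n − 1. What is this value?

81

n − 1 = 492 = 2^2 · 123, so s = 2 and d = 123.
By repeated squaring, 123^123 ≡ 81 (mod 493).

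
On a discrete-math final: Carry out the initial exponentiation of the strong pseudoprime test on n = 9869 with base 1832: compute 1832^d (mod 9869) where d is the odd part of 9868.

n − 1 = 9868 = 2^2 · 2467, so s = 2 and d = 2467.
By repeated squaring, 1832^2467 ≡ 6799 (mod 9869).

6799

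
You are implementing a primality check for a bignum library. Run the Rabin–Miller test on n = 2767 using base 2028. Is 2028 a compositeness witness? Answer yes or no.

no

n − 1 = 2766 = 2^1 · 1383, so s = 1 and d = 1383.
Repeated squaring mod 2767: 2028^1 ≡ 2028, 2028^2 ≡ 1022, 2028^4 ≡ 1325, 2028^8 ≡ 1347, 2028^16 ≡ 2024, 2028^32 ≡ 1416, 2028^64 ≡ 1748, 2028^128 ≡ 736, 2028^256 ≡ 2131, 2028^512 ≡ 514, 2028^1024 ≡ 1331.
1383 = 1024 + 256 + 64 + 32 + 4 + 2 + 1, so 2028^1383 ≡ 1331·2131·1748·1416·1325·1022·2028 ≡ 2766 (mod 2767).
x_0 = 2028^1383 mod 2767 = 2766.
x_0 = 2766 ≡ −1, so 2028 is not a witness.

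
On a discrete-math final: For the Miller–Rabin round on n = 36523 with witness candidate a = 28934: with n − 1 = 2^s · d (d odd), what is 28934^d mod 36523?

n − 1 = 36522 = 2^1 · 18261, so s = 1 and d = 18261.
28934^18261 mod 36523 = 1.

1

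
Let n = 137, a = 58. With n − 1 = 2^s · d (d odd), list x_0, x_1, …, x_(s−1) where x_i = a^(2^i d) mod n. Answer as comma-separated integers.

10, 100, 136

n − 1 = 136 = 2^3 · 17, so s = 3 and d = 17.
x_0 = 58^17 mod 137 = 10.
x_1 = 10^2 mod 137 = 100.
x_2 = 100^2 mod 137 = 136.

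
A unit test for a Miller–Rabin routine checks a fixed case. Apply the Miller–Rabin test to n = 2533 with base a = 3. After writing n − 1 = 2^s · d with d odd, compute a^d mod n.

286

n − 1 = 2532 = 2^2 · 633, so s = 2 and d = 633.
3^633 mod 2533 = 286.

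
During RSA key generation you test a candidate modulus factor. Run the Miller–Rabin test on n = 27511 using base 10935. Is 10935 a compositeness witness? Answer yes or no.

n − 1 = 27510 = 2^1 · 13755, so s = 1 and d = 13755.
x_0 = 10935^13755 mod 27511 = 26841.
x_0 ∉ {1, 27510} and s = 1, so 10935 is a Miller–Rabin witness and 27511 is composite.

yes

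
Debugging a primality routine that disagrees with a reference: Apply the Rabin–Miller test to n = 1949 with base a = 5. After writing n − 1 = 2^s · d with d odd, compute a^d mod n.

1

n − 1 = 1948 = 2^2 · 487, so s = 2 and d = 487.
5^487 mod 1949 = 1.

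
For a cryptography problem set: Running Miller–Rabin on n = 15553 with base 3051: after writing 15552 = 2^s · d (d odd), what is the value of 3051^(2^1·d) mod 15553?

10812

n − 1 = 15552 = 2^6 · 243, so s = 6 and d = 243.
x_0 = 3051^243 mod 15553 = 11423.
x_1 = 11423^2 mod 15553 = 10812.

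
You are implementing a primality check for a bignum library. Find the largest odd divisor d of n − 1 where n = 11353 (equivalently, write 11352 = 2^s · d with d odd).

1419

Halving: 11352 → 5676 → 2838 → 1419; 1419 is odd.
So 11352 = 2^3 · 1419.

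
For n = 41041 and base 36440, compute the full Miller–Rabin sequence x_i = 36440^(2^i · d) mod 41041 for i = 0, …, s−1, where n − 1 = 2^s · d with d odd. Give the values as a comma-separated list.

10856, 24025, 1, 1

n − 1 = 41040 = 2^4 · 2565, so s = 4 and d = 2565.
x_0 = 36440^2565 mod 41041 = 10856.
x_1 = 10856^2 mod 41041 = 24025.
x_2 = 24025^2 mod 41041 = 1.
x_3 = 1^2 mod 41041 = 1.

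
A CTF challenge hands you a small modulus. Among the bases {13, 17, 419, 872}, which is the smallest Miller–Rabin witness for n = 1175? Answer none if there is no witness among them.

13

n − 1 = 1174 = 2^1 · 587, so s = 1 and d = 587.
Base 13: x_0 = 13^587 mod 1175 = 367. x_0 ∉ {1, 1174} and s = 1, so 13 is a Miller–Rabin witness and 1175 is composite.
Base 17: x_0 = 17^587 mod 1175 = 948. x_0 ∉ {1, 1174} and s = 1, so 17 is a Miller–Rabin witness and 1175 is composite.
Base 419: x_0 = 419^587 mod 1175 = 139. x_0 ∉ {1, 1174} and s = 1, so 419 is a Miller–Rabin witness and 1175 is composite.
Base 872: x_0 = 872^587 mod 1175 = 313. x_0 ∉ {1, 1174} and s = 1, so 872 is a Miller–Rabin witness and 1175 is composite.
The smallest witness among the given bases is 13.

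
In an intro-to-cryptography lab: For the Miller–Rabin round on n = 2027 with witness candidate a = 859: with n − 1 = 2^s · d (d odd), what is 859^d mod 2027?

1

n − 1 = 2026 = 2^1 · 1013, so s = 1 and d = 1013.
859^1013 mod 2027 = 1.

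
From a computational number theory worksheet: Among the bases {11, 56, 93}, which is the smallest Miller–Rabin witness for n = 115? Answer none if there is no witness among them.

n − 1 = 114 = 2^1 · 57, so s = 1 and d = 57.
Base 11: x_0 = 11^57 mod 115 = 86. x_0 ∉ {1, 114} and s = 1, so 11 is a Miller–Rabin witness and 115 is composite.
Base 56: x_0 = 56^57 mod 115 = 61. x_0 ∉ {1, 114} and s = 1, so 56 is a Miller–Rabin witness and 115 is composite.
Base 93: x_0 = 93^57 mod 115 = 93. x_0 ∉ {1, 114} and s = 1, so 93 is a Miller–Rabin witness and 115 is composite.
The smallest witness among the given bases is 11.

11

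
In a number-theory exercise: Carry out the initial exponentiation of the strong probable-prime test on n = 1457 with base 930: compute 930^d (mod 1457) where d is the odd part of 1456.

155

n − 1 = 1456 = 2^4 · 91, so s = 4 and d = 91.
930^91 mod 1457 = 155.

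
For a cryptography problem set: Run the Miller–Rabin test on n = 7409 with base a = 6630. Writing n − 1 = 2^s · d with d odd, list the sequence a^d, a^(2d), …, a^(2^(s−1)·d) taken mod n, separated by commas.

n − 1 = 7408 = 2^4 · 463, so s = 4 and d = 463.
x_0 = 6630^463 mod 7409 = 5082.
x_1 = 5082^2 mod 7409 = 6359.
x_2 = 6359^2 mod 7409 = 5968.
x_3 = 5968^2 mod 7409 = 1961.

5082, 6359, 5968, 1961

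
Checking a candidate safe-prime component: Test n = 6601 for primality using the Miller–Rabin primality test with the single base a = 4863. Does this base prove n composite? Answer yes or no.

n − 1 = 6600 = 2^3 · 825, so s = 3 and d = 825.
x_0 = 4863^825 mod 6601 = 6600.
x_0 = 6600 ≡ −1, so 4863 is not a witness.

no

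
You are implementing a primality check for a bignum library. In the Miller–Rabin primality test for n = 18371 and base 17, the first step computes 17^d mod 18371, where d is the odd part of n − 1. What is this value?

18370

n − 1 = 18370 = 2^1 · 9185, so s = 1 and d = 9185.
17^9185 mod 18371 = 18370.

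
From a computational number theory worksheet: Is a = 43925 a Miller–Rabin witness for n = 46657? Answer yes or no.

n − 1 = 46656 = 2^6 · 729, so s = 6 and d = 729.
Repeated squaring mod 46657: 43925^1 ≡ 43925, 43925^2 ≡ 45361, 43925^4 ≡ 46621, 43925^8 ≡ 1296, 43925^16 ≡ 46621, 43925^32 ≡ 1296, 43925^64 ≡ 46621, 43925^128 ≡ 1296, 43925^256 ≡ 46621, 43925^512 ≡ 1296.
729 = 512 + 128 + 64 + 16 + 8 + 1, so 43925^729 ≡ 1296·1296·46621·46621·1296·43925 ≡ 5260 (mod 46657).
x_0 = 43925^729 mod 46657 = 5260.
x_0 is neither 1 nor 46656, so continue squaring.
x_1 = 5260^2 mod 46657 = 46656.
x_1 ≡ −1, so 43925 is not a witness.

no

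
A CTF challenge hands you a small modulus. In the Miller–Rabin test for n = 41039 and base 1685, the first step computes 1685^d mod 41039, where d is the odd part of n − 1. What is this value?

1

n − 1 = 41038 = 2^1 · 20519, so s = 1 and d = 20519.
1685^20519 mod 41039 = 1.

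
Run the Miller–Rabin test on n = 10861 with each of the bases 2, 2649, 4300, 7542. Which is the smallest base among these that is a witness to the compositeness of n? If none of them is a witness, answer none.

none

n − 1 = 10860 = 2^2 · 2715, so s = 2 and d = 2715.
Base 2: x_0 = 2^2715 mod 10861 = 8204. x_0 is neither 1 nor 10860, so continue squaring. x_1 = 8204^2 mod 10861 = 10860. x_1 ≡ −1, so 2 is not a witness.
Base 2649: x_0 = 2649^2715 mod 10861 = 1. x_0 = 1, so 2649 is not a witness.
Base 4300: x_0 = 4300^2715 mod 10861 = 10860. x_0 = 10860 ≡ −1, so 4300 is not a witness.
Base 7542: x_0 = 7542^2715 mod 10861 = 8204. x_0 is neither 1 nor 10860, so continue squaring. x_1 = 8204^2 mod 10861 = 10860. x_1 ≡ −1, so 7542 is not a witness.
No listed base is a witness for 10861.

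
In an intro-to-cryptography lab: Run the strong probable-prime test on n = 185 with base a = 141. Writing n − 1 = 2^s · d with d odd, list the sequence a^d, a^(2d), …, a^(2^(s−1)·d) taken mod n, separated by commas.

n − 1 = 184 = 2^3 · 23, so s = 3 and d = 23.
x_0 = 141^23 mod 185 = 176.
x_1 = 176^2 mod 185 = 81.
x_2 = 81^2 mod 185 = 86.

176, 81, 86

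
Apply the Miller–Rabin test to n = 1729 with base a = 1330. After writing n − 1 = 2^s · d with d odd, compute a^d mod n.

532

n − 1 = 1728 = 2^6 · 27, so s = 6 and d = 27.
1330^27 mod 1729 = 532.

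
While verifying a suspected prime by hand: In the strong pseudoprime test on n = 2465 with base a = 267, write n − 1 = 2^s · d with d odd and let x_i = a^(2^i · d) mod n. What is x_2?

n − 1 = 2464 = 2^5 · 77, so s = 5 and d = 77.
x_0 = 267^77 mod 2465 = 2377.
x_1 = 2377^2 mod 2465 = 349.
x_2 = 349^2 mod 2465 = 1016.

1016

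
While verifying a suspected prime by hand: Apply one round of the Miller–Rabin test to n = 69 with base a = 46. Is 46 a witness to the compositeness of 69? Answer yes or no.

yes

n − 1 = 68 = 2^2 · 17, so s = 2 and d = 17.
x_0 = 46^17 mod 69 = 46.
x_0 is neither 1 nor 68, so continue squaring.
x_1 = 46^2 mod 69 = 46.
Reached i = s−1 = 1 without hitting −1: 46 is a Miller–Rabin witness and 69 is composite.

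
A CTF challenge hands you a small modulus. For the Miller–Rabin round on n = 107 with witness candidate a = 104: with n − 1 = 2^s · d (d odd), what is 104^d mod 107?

106

n − 1 = 106 = 2^1 · 53, so s = 1 and d = 53.
104^53 mod 107 = 106.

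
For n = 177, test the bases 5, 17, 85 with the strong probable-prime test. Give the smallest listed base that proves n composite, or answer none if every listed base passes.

5

n − 1 = 176 = 2^4 · 11, so s = 4 and d = 11.
Base 5: x_0 = 5^11 mod 177 = 20. x_0 is neither 1 nor 176, so continue squaring. x_1 = 20^2 mod 177 = 46. x_2 = 46^2 mod 177 = 169. x_3 = 169^2 mod 177 = 64. Reached i = s−1 = 3 without hitting −1: 5 is a Miller–Rabin witness and 177 is composite.
Base 17: x_0 = 17^11 mod 177 = 86. x_0 is neither 1 nor 176, so continue squaring. x_1 = 86^2 mod 177 = 139. x_2 = 139^2 mod 177 = 28. x_3 = 28^2 mod 177 = 76. Reached i = s−1 = 3 without hitting −1: 17 is a Miller–Rabin witness and 177 is composite.
Base 85: x_0 = 85^11 mod 177 = 127. x_0 is neither 1 nor 176, so continue squaring. x_1 = 127^2 mod 177 = 22. x_2 = 22^2 mod 177 = 130. x_3 = 130^2 mod 177 = 85. Reached i = s−1 = 3 without hitting −1: 85 is a Miller–Rabin witness and 177 is composite.
The smallest witness among the given bases is 5.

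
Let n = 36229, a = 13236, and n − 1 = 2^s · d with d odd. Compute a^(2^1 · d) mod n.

1

n − 1 = 36228 = 2^2 · 9057, so s = 2 and d = 9057.
x_0 = 13236^9057 mod 36229 = 1.
x_1 = 1^2 mod 36229 = 1.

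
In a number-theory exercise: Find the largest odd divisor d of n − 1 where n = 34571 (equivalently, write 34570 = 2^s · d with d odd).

Halving: 34570 → 17285; 17285 is odd.
So 34570 = 2^1 · 17285.

17285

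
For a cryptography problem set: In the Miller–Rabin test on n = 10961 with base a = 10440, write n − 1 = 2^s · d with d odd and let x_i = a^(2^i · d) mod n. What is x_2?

n − 1 = 10960 = 2^4 · 685, so s = 4 and d = 685.
Repeated squaring mod 10961: 10440^1 ≡ 10440, 10440^2 ≡ 8377, 10440^4 ≡ 1807, 10440^8 ≡ 9832, 10440^16 ≡ 3165, 10440^32 ≡ 9832, 10440^64 ≡ 3165, 10440^128 ≡ 9832, 10440^256 ≡ 3165, 10440^512 ≡ 9832.
685 = 512 + 128 + 32 + 8 + 4 + 1, so 10440^685 ≡ 9832·9832·9832·9832·1807·10440 ≡ 5493 (mod 10961).
x_0 = 5493.
x_1 = 5493^2 mod 10961 = 8377.
x_2 = 8377^2 mod 10961 = 1807.

1807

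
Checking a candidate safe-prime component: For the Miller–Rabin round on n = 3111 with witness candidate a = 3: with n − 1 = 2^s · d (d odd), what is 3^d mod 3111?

792

n − 1 = 3110 = 2^1 · 1555, so s = 1 and d = 1555.
Repeated squaring mod 3111: 3^1 ≡ 3, 3^2 ≡ 9, 3^4 ≡ 81, 3^8 ≡ 339, 3^16 ≡ 2925, 3^32 ≡ 375, 3^64 ≡ 630, 3^128 ≡ 1803, 3^256 ≡ 2925, 3^512 ≡ 375, 3^1024 ≡ 630.
1555 = 1024 + 512 + 16 + 2 + 1, so 3^1555 ≡ 630·375·2925·9·3 ≡ 792 (mod 3111).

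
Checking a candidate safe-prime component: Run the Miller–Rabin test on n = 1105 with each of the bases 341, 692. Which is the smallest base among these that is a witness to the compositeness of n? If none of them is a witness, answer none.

692

n − 1 = 1104 = 2^4 · 69, so s = 4 and d = 69.
Base 341: x_0 = 341^69 mod 1105 = 1. x_0 = 1, so 341 is not a witness.
Base 692: x_0 = 692^69 mod 1105 = 547. x_0 is neither 1 nor 1104, so continue squaring. x_1 = 547^2 mod 1105 = 859. x_2 = 859^2 mod 1105 = 846. x_3 = 846^2 mod 1105 = 781. Reached i = s−1 = 3 without hitting −1: 692 is a Miller–Rabin witness and 1105 is composite.
The smallest witness among the given bases is 692.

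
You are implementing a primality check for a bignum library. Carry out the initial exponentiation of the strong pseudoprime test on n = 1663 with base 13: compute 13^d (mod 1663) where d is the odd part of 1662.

n − 1 = 1662 = 2^1 · 831, so s = 1 and d = 831.
13^831 mod 1663 = 1.

1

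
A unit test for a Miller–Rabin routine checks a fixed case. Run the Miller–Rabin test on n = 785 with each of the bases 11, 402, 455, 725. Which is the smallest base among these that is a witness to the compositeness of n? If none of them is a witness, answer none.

n − 1 = 784 = 2^4 · 49, so s = 4 and d = 49.
Base 11: x_0 = 11^49 mod 785 = 176. x_0 is neither 1 nor 784, so continue squaring. x_1 = 176^2 mod 785 = 361. x_2 = 361^2 mod 785 = 11. x_3 = 11^2 mod 785 = 121. Reached i = s−1 = 3 without hitting −1: 11 is a Miller–Rabin witness and 785 is composite.
Base 402: x_0 = 402^49 mod 785 = 437. x_0 is neither 1 nor 784, so continue squaring. x_1 = 437^2 mod 785 = 214. x_2 = 214^2 mod 785 = 266. x_3 = 266^2 mod 785 = 106. Reached i = s−1 = 3 without hitting −1: 402 is a Miller–Rabin witness and 785 is composite.
Base 455: x_0 = 455^49 mod 785 = 370. x_0 is neither 1 nor 784, so continue squaring. x_1 = 370^2 mod 785 = 310. x_2 = 310^2 mod 785 = 330. x_3 = 330^2 mod 785 = 570. Reached i = s−1 = 3 without hitting −1: 455 is a Miller–Rabin witness and 785 is composite.
Base 725: x_0 = 725^49 mod 785 = 240. x_0 is neither 1 nor 784, so continue squaring. x_1 = 240^2 mod 785 = 295. x_2 = 295^2 mod 785 = 675. x_3 = 675^2 mod 785 = 325. Reached i = s−1 = 3 without hitting −1: 725 is a Miller–Rabin witness and 785 is composite.
The smallest witness among the given bases is 11.

11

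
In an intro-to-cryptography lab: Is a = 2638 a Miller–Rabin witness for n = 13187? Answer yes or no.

n − 1 = 13186 = 2^1 · 6593, so s = 1 and d = 6593.
By repeated squaring, 2638^6593 ≡ 13186 (mod 13187).
x_0 = 2638^6593 mod 13187 = 13186.
x_0 = 13186 ≡ −1, so 2638 is not a witness.

no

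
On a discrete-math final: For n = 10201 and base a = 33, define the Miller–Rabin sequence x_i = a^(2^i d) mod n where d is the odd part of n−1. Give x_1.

n − 1 = 10200 = 2^3 · 1275, so s = 3 and d = 1275.
x_0 = 33^1275 mod 10201 = 1817.
x_1 = 1817^2 mod 10201 = 6566.

6566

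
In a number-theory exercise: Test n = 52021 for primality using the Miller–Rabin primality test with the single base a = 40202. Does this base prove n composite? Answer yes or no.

n − 1 = 52020 = 2^2 · 13005, so s = 2 and d = 13005.
x_0 = 40202^13005 mod 52021 = 52020.
x_0 = 52020 ≡ −1, so 40202 is not a witness.

no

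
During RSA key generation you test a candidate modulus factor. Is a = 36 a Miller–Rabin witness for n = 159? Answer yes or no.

n − 1 = 158 = 2^1 · 79, so s = 1 and d = 79.
Repeated squaring mod 159: 36^1 ≡ 36, 36^2 ≡ 24, 36^4 ≡ 99, 36^8 ≡ 102, 36^16 ≡ 69, 36^32 ≡ 150, 36^64 ≡ 81.
79 = 64 + 8 + 4 + 2 + 1, so 36^79 ≡ 81·102·99·24·36 ≡ 36 (mod 159).
x_0 = 36^79 mod 159 = 36.
x_0 ∉ {1, 158} and s = 1, so 36 is a Miller–Rabin witness and 159 is composite.

yes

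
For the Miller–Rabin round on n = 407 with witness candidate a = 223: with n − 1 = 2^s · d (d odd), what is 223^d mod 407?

38

n − 1 = 406 = 2^1 · 203, so s = 1 and d = 203.
223^203 mod 407 = 38.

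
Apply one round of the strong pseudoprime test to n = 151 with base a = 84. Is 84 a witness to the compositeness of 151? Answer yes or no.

no

n − 1 = 150 = 2^1 · 75, so s = 1 and d = 75.
x_0 = 84^75 mod 151 = 1.
x_0 = 1, so 84 is not a witness.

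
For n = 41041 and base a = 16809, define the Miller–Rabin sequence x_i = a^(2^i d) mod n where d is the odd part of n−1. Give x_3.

n − 1 = 41040 = 2^4 · 2565, so s = 4 and d = 2565.
Repeated squaring mod 41041: 16809^1 ≡ 16809, 16809^2 ≡ 16237, 16809^4 ≡ 33826, 16809^8 ≡ 16237, 16809^16 ≡ 33826, 16809^32 ≡ 16237, 16809^64 ≡ 33826, 16809^128 ≡ 16237, 16809^256 ≡ 33826, 16809^512 ≡ 16237, 16809^1024 ≡ 33826, 16809^2048 ≡ 16237.
2565 = 2048 + 512 + 4 + 1, so 16809^2565 ≡ 16237·16237·33826·16809 ≡ 5083 (mod 41041).
x_0 = 5083.
x_1 = 5083^2 mod 41041 = 22100.
x_2 = 22100^2 mod 41041 = 22100.
x_3 = 22100^2 mod 41041 = 22100.

22100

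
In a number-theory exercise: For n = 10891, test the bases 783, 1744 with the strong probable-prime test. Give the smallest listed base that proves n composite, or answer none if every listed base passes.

n − 1 = 10890 = 2^1 · 5445, so s = 1 and d = 5445.
Base 783: x_0 = 783^5445 mod 10891 = 10890. x_0 = 10890 ≡ −1, so 783 is not a witness.
Base 1744: x_0 = 1744^5445 mod 10891 = 1. x_0 = 1, so 1744 is not a witness.
No listed base is a witness for 10891.

none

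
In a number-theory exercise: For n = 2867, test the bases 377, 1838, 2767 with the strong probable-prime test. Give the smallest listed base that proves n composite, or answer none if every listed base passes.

377

n − 1 = 2866 = 2^1 · 1433, so s = 1 and d = 1433.
Base 377: x_0 = 377^1433 mod 2867 = 377. x_0 ∉ {1, 2866} and s = 1, so 377 is a Miller–Rabin witness and 2867 is composite.
Base 1838: x_0 = 1838^1433 mod 2867 = 1562. x_0 ∉ {1, 2866} and s = 1, so 1838 is a Miller–Rabin witness and 2867 is composite.
Base 2767: x_0 = 2767^1433 mod 2867 = 1171. x_0 ∉ {1, 2866} and s = 1, so 2767 is a Miller–Rabin witness and 2867 is composite.
The smallest witness among the given bases is 377.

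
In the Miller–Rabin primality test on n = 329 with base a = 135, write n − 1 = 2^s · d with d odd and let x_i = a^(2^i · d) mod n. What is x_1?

128

n − 1 = 328 = 2^3 · 41, so s = 3 and d = 41.
By repeated squaring, 135^41 ≡ 179 (mod 329).
x_0 = 179.
x_1 = 179^2 mod 329 = 128.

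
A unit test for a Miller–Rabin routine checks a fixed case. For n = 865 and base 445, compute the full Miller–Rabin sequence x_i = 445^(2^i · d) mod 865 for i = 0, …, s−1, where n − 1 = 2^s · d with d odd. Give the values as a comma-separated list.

590, 370, 230, 135, 60

n − 1 = 864 = 2^5 · 27, so s = 5 and d = 27.
x_0 = 445^27 mod 865 = 590.
x_1 = 590^2 mod 865 = 370.
x_2 = 370^2 mod 865 = 230.
x_3 = 230^2 mod 865 = 135.
x_4 = 135^2 mod 865 = 60.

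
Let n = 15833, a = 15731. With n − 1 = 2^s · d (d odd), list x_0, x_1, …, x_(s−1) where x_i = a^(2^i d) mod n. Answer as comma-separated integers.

n − 1 = 15832 = 2^3 · 1979, so s = 3 and d = 1979.
x_0 = 15731^1979 mod 15833 = 10518.
x_1 = 10518^2 mod 15833 = 3153.
x_2 = 3153^2 mod 15833 = 14118.

10518, 3153, 14118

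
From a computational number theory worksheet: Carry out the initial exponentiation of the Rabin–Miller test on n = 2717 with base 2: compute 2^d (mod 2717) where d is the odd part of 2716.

193

n − 1 = 2716 = 2^2 · 679, so s = 2 and d = 679.
2^679 mod 2717 = 193.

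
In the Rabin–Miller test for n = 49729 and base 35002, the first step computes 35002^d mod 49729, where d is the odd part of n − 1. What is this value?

n − 1 = 49728 = 2^6 · 777, so s = 6 and d = 777.
35002^777 mod 49729 = 13825.

13825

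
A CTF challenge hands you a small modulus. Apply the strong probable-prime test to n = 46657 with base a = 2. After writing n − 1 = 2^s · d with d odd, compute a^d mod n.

512

n − 1 = 46656 = 2^6 · 729, so s = 6 and d = 729.
2^729 mod 46657 = 512.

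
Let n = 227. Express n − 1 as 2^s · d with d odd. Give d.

Halving: 226 → 113; 113 is odd.
So 226 = 2^1 · 113.

113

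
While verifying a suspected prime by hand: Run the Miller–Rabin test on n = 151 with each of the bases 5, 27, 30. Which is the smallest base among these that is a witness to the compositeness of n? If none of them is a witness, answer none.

n − 1 = 150 = 2^1 · 75, so s = 1 and d = 75.
Base 5: x_0 = 5^75 mod 151 = 1. x_0 = 1, so 5 is not a witness.
Base 27: x_0 = 27^75 mod 151 = 150. x_0 = 150 ≡ −1, so 27 is not a witness.
Base 30: x_0 = 30^75 mod 151 = 150. x_0 = 150 ≡ −1, so 30 is not a witness.
No listed base is a witness for 151.

none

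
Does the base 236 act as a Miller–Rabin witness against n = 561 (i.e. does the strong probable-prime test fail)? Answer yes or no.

yes

n − 1 = 560 = 2^4 · 35, so s = 4 and d = 35.
By repeated squaring, 236^35 ≡ 485 (mod 561).
x_0 = 236^35 mod 561 = 485.
x_0 is neither 1 nor 560, so continue squaring.
x_1 = 485^2 mod 561 = 166.
x_2 = 166^2 mod 561 = 67.
x_3 = 67^2 mod 561 = 1.
x_3 = 1 but x_2 ≠ ±1, a nontrivial square root of 1 — 236 is a witness and 561 is composite.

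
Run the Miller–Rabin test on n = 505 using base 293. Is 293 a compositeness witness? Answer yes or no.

no

n − 1 = 504 = 2^3 · 63, so s = 3 and d = 63.
Repeated squaring mod 505: 293^1 ≡ 293, 293^2 ≡ 504, 293^4 ≡ 1, 293^8 ≡ 1, 293^16 ≡ 1, 293^32 ≡ 1.
63 = 32 + 16 + 8 + 4 + 2 + 1, so 293^63 ≡ 1·1·1·1·504·293 ≡ 212 (mod 505).
x_0 = 293^63 mod 505 = 212.
x_0 is neither 1 nor 504, so continue squaring.
x_1 = 212^2 mod 505 = 504.
x_1 ≡ −1, so 293 is not a witness.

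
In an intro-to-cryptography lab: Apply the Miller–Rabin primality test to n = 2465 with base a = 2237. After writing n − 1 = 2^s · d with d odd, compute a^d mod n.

n − 1 = 2464 = 2^5 · 77, so s = 5 and d = 77.
Repeated squaring mod 2465: 2237^1 ≡ 2237, 2237^2 ≡ 219, 2237^4 ≡ 1126, 2237^8 ≡ 866, 2237^16 ≡ 596, 2237^32 ≡ 256, 2237^64 ≡ 1446.
77 = 64 + 8 + 4 + 1, so 2237^77 ≡ 1446·866·1126·2237 ≡ 1507 (mod 2465).

1507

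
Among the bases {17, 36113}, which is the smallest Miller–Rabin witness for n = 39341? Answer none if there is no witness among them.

n − 1 = 39340 = 2^2 · 9835, so s = 2 and d = 9835.
Base 17: x_0 = 17^9835 mod 39341 = 21715. x_0 is neither 1 nor 39340, so continue squaring. x_1 = 21715^2 mod 39341 = 39340. x_1 ≡ −1, so 17 is not a witness.
Base 36113: x_0 = 36113^9835 mod 39341 = 17626. x_0 is neither 1 nor 39340, so continue squaring. x_1 = 17626^2 mod 39341 = 39340. x_1 ≡ −1, so 36113 is not a witness.
No listed base is a witness for 39341.

none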